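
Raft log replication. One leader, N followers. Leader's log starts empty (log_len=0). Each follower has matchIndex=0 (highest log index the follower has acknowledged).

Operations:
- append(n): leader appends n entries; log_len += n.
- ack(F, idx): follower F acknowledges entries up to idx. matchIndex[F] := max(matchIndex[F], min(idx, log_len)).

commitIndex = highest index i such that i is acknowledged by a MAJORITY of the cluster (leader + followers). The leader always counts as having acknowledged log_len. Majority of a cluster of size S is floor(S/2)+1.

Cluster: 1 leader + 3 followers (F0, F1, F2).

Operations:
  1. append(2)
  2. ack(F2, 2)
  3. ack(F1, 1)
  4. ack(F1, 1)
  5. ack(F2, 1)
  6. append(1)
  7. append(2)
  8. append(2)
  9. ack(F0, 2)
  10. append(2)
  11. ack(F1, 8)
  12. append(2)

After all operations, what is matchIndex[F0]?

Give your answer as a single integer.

Op 1: append 2 -> log_len=2
Op 2: F2 acks idx 2 -> match: F0=0 F1=0 F2=2; commitIndex=0
Op 3: F1 acks idx 1 -> match: F0=0 F1=1 F2=2; commitIndex=1
Op 4: F1 acks idx 1 -> match: F0=0 F1=1 F2=2; commitIndex=1
Op 5: F2 acks idx 1 -> match: F0=0 F1=1 F2=2; commitIndex=1
Op 6: append 1 -> log_len=3
Op 7: append 2 -> log_len=5
Op 8: append 2 -> log_len=7
Op 9: F0 acks idx 2 -> match: F0=2 F1=1 F2=2; commitIndex=2
Op 10: append 2 -> log_len=9
Op 11: F1 acks idx 8 -> match: F0=2 F1=8 F2=2; commitIndex=2
Op 12: append 2 -> log_len=11

Answer: 2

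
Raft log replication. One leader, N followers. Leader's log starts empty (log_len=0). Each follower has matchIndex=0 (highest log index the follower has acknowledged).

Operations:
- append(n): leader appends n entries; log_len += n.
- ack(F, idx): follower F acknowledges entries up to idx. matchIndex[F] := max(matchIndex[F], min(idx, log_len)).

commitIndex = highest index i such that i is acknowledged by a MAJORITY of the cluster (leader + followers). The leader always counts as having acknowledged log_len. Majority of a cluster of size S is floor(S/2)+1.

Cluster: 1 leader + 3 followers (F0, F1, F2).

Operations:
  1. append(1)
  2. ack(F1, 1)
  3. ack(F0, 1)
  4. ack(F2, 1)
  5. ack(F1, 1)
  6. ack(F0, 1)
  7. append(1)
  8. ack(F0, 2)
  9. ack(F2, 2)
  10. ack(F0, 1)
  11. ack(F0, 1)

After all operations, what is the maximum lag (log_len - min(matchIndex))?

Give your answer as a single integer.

Answer: 1

Derivation:
Op 1: append 1 -> log_len=1
Op 2: F1 acks idx 1 -> match: F0=0 F1=1 F2=0; commitIndex=0
Op 3: F0 acks idx 1 -> match: F0=1 F1=1 F2=0; commitIndex=1
Op 4: F2 acks idx 1 -> match: F0=1 F1=1 F2=1; commitIndex=1
Op 5: F1 acks idx 1 -> match: F0=1 F1=1 F2=1; commitIndex=1
Op 6: F0 acks idx 1 -> match: F0=1 F1=1 F2=1; commitIndex=1
Op 7: append 1 -> log_len=2
Op 8: F0 acks idx 2 -> match: F0=2 F1=1 F2=1; commitIndex=1
Op 9: F2 acks idx 2 -> match: F0=2 F1=1 F2=2; commitIndex=2
Op 10: F0 acks idx 1 -> match: F0=2 F1=1 F2=2; commitIndex=2
Op 11: F0 acks idx 1 -> match: F0=2 F1=1 F2=2; commitIndex=2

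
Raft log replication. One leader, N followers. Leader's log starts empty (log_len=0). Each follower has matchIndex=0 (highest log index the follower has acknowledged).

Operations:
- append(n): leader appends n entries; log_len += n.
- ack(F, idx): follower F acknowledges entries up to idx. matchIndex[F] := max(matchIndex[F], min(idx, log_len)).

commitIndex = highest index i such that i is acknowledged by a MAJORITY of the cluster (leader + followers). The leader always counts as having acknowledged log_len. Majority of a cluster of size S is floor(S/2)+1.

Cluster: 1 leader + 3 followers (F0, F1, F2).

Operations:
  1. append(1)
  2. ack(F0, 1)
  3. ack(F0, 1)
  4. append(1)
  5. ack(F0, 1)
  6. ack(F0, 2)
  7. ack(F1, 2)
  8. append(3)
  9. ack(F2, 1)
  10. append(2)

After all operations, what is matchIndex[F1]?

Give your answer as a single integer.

Op 1: append 1 -> log_len=1
Op 2: F0 acks idx 1 -> match: F0=1 F1=0 F2=0; commitIndex=0
Op 3: F0 acks idx 1 -> match: F0=1 F1=0 F2=0; commitIndex=0
Op 4: append 1 -> log_len=2
Op 5: F0 acks idx 1 -> match: F0=1 F1=0 F2=0; commitIndex=0
Op 6: F0 acks idx 2 -> match: F0=2 F1=0 F2=0; commitIndex=0
Op 7: F1 acks idx 2 -> match: F0=2 F1=2 F2=0; commitIndex=2
Op 8: append 3 -> log_len=5
Op 9: F2 acks idx 1 -> match: F0=2 F1=2 F2=1; commitIndex=2
Op 10: append 2 -> log_len=7

Answer: 2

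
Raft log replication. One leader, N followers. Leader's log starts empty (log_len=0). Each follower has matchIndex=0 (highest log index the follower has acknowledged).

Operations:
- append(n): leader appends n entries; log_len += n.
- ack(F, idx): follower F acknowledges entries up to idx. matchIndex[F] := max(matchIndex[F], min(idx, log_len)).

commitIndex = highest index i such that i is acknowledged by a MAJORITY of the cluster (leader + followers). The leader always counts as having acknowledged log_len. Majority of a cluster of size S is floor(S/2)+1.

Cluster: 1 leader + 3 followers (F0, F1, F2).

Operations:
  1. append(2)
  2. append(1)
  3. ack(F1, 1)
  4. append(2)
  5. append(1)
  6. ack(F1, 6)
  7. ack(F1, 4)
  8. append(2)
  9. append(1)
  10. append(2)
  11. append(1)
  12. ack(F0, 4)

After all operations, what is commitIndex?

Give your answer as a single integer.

Op 1: append 2 -> log_len=2
Op 2: append 1 -> log_len=3
Op 3: F1 acks idx 1 -> match: F0=0 F1=1 F2=0; commitIndex=0
Op 4: append 2 -> log_len=5
Op 5: append 1 -> log_len=6
Op 6: F1 acks idx 6 -> match: F0=0 F1=6 F2=0; commitIndex=0
Op 7: F1 acks idx 4 -> match: F0=0 F1=6 F2=0; commitIndex=0
Op 8: append 2 -> log_len=8
Op 9: append 1 -> log_len=9
Op 10: append 2 -> log_len=11
Op 11: append 1 -> log_len=12
Op 12: F0 acks idx 4 -> match: F0=4 F1=6 F2=0; commitIndex=4

Answer: 4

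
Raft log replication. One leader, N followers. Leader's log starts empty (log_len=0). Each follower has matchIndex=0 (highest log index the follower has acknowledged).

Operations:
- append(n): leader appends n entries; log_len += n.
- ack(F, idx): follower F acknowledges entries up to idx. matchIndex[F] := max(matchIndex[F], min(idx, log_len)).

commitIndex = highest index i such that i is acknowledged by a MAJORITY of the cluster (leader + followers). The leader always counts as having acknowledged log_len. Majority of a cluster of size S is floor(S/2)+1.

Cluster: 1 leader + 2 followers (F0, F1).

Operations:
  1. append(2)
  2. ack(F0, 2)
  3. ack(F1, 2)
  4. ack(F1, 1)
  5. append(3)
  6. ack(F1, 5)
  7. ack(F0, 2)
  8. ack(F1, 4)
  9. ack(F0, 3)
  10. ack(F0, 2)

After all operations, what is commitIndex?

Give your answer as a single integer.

Op 1: append 2 -> log_len=2
Op 2: F0 acks idx 2 -> match: F0=2 F1=0; commitIndex=2
Op 3: F1 acks idx 2 -> match: F0=2 F1=2; commitIndex=2
Op 4: F1 acks idx 1 -> match: F0=2 F1=2; commitIndex=2
Op 5: append 3 -> log_len=5
Op 6: F1 acks idx 5 -> match: F0=2 F1=5; commitIndex=5
Op 7: F0 acks idx 2 -> match: F0=2 F1=5; commitIndex=5
Op 8: F1 acks idx 4 -> match: F0=2 F1=5; commitIndex=5
Op 9: F0 acks idx 3 -> match: F0=3 F1=5; commitIndex=5
Op 10: F0 acks idx 2 -> match: F0=3 F1=5; commitIndex=5

Answer: 5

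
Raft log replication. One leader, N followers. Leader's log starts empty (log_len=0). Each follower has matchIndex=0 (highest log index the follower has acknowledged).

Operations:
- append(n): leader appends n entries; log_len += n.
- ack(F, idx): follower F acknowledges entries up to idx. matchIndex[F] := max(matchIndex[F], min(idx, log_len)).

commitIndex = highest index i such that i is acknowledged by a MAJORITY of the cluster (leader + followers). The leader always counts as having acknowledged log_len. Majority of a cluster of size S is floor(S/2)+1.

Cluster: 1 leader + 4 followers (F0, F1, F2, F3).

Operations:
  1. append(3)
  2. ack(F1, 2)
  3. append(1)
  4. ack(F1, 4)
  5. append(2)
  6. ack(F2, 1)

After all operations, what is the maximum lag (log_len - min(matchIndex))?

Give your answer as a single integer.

Answer: 6

Derivation:
Op 1: append 3 -> log_len=3
Op 2: F1 acks idx 2 -> match: F0=0 F1=2 F2=0 F3=0; commitIndex=0
Op 3: append 1 -> log_len=4
Op 4: F1 acks idx 4 -> match: F0=0 F1=4 F2=0 F3=0; commitIndex=0
Op 5: append 2 -> log_len=6
Op 6: F2 acks idx 1 -> match: F0=0 F1=4 F2=1 F3=0; commitIndex=1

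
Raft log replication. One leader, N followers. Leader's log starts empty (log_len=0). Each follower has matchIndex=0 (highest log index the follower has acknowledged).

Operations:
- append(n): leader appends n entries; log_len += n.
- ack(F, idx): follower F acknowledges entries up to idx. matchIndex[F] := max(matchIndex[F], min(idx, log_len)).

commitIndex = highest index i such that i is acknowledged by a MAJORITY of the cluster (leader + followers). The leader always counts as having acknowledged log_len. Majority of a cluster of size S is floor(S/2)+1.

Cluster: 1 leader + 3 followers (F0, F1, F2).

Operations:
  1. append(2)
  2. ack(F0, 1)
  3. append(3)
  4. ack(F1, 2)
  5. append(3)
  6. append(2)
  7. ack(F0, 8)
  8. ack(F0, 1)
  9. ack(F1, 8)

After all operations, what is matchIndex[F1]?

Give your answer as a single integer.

Op 1: append 2 -> log_len=2
Op 2: F0 acks idx 1 -> match: F0=1 F1=0 F2=0; commitIndex=0
Op 3: append 3 -> log_len=5
Op 4: F1 acks idx 2 -> match: F0=1 F1=2 F2=0; commitIndex=1
Op 5: append 3 -> log_len=8
Op 6: append 2 -> log_len=10
Op 7: F0 acks idx 8 -> match: F0=8 F1=2 F2=0; commitIndex=2
Op 8: F0 acks idx 1 -> match: F0=8 F1=2 F2=0; commitIndex=2
Op 9: F1 acks idx 8 -> match: F0=8 F1=8 F2=0; commitIndex=8

Answer: 8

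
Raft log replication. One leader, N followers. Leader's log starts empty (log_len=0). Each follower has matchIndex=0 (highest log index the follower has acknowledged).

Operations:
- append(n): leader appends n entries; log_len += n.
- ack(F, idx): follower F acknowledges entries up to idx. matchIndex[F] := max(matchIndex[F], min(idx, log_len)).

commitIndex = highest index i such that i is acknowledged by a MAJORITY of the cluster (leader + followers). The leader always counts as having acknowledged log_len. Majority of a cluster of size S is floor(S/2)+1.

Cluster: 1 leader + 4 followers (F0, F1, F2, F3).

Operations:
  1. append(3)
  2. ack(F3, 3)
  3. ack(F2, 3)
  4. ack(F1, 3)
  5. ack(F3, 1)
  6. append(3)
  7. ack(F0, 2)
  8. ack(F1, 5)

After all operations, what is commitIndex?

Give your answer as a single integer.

Answer: 3

Derivation:
Op 1: append 3 -> log_len=3
Op 2: F3 acks idx 3 -> match: F0=0 F1=0 F2=0 F3=3; commitIndex=0
Op 3: F2 acks idx 3 -> match: F0=0 F1=0 F2=3 F3=3; commitIndex=3
Op 4: F1 acks idx 3 -> match: F0=0 F1=3 F2=3 F3=3; commitIndex=3
Op 5: F3 acks idx 1 -> match: F0=0 F1=3 F2=3 F3=3; commitIndex=3
Op 6: append 3 -> log_len=6
Op 7: F0 acks idx 2 -> match: F0=2 F1=3 F2=3 F3=3; commitIndex=3
Op 8: F1 acks idx 5 -> match: F0=2 F1=5 F2=3 F3=3; commitIndex=3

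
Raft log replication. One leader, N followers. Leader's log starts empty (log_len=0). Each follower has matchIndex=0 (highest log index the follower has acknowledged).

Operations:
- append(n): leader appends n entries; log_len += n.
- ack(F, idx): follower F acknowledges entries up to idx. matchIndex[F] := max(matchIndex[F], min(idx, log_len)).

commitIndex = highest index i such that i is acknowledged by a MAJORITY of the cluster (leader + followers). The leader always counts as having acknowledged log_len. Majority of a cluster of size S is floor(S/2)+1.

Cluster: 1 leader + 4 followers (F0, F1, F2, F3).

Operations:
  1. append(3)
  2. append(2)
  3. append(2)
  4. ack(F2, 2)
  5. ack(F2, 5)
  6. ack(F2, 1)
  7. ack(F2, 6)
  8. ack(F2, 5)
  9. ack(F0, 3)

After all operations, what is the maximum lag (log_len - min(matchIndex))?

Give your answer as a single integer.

Answer: 7

Derivation:
Op 1: append 3 -> log_len=3
Op 2: append 2 -> log_len=5
Op 3: append 2 -> log_len=7
Op 4: F2 acks idx 2 -> match: F0=0 F1=0 F2=2 F3=0; commitIndex=0
Op 5: F2 acks idx 5 -> match: F0=0 F1=0 F2=5 F3=0; commitIndex=0
Op 6: F2 acks idx 1 -> match: F0=0 F1=0 F2=5 F3=0; commitIndex=0
Op 7: F2 acks idx 6 -> match: F0=0 F1=0 F2=6 F3=0; commitIndex=0
Op 8: F2 acks idx 5 -> match: F0=0 F1=0 F2=6 F3=0; commitIndex=0
Op 9: F0 acks idx 3 -> match: F0=3 F1=0 F2=6 F3=0; commitIndex=3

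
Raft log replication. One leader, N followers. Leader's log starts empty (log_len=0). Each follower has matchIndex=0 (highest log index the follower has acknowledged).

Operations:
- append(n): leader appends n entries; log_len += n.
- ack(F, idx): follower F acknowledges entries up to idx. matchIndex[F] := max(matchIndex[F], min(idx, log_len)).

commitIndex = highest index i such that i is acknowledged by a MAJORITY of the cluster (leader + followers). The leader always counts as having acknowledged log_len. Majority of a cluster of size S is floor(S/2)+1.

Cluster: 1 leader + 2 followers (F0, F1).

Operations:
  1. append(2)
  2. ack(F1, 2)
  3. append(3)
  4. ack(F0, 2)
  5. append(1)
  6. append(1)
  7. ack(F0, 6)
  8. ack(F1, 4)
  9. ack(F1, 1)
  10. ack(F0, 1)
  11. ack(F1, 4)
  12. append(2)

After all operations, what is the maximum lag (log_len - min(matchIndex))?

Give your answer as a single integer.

Op 1: append 2 -> log_len=2
Op 2: F1 acks idx 2 -> match: F0=0 F1=2; commitIndex=2
Op 3: append 3 -> log_len=5
Op 4: F0 acks idx 2 -> match: F0=2 F1=2; commitIndex=2
Op 5: append 1 -> log_len=6
Op 6: append 1 -> log_len=7
Op 7: F0 acks idx 6 -> match: F0=6 F1=2; commitIndex=6
Op 8: F1 acks idx 4 -> match: F0=6 F1=4; commitIndex=6
Op 9: F1 acks idx 1 -> match: F0=6 F1=4; commitIndex=6
Op 10: F0 acks idx 1 -> match: F0=6 F1=4; commitIndex=6
Op 11: F1 acks idx 4 -> match: F0=6 F1=4; commitIndex=6
Op 12: append 2 -> log_len=9

Answer: 5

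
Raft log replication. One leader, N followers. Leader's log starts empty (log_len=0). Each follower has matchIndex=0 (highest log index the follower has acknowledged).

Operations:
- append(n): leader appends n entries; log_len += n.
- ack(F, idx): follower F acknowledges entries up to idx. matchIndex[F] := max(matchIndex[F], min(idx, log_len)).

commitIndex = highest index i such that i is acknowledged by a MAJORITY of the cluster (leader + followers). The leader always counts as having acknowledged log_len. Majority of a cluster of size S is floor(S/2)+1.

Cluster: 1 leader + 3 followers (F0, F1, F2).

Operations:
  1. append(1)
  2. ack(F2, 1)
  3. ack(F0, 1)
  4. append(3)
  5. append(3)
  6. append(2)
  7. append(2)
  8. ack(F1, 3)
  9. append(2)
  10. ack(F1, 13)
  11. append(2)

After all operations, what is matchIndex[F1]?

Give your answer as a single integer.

Answer: 13

Derivation:
Op 1: append 1 -> log_len=1
Op 2: F2 acks idx 1 -> match: F0=0 F1=0 F2=1; commitIndex=0
Op 3: F0 acks idx 1 -> match: F0=1 F1=0 F2=1; commitIndex=1
Op 4: append 3 -> log_len=4
Op 5: append 3 -> log_len=7
Op 6: append 2 -> log_len=9
Op 7: append 2 -> log_len=11
Op 8: F1 acks idx 3 -> match: F0=1 F1=3 F2=1; commitIndex=1
Op 9: append 2 -> log_len=13
Op 10: F1 acks idx 13 -> match: F0=1 F1=13 F2=1; commitIndex=1
Op 11: append 2 -> log_len=15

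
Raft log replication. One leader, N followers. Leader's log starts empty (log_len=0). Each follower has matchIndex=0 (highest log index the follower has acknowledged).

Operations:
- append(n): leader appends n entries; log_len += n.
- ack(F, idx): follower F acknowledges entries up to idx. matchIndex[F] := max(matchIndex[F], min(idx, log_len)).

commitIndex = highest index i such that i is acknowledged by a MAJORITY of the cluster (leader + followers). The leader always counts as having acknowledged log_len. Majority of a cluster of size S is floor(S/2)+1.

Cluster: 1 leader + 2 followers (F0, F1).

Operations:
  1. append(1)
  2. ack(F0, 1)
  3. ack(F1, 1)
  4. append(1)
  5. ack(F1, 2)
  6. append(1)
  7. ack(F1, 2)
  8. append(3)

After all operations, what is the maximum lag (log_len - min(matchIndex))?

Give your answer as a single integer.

Answer: 5

Derivation:
Op 1: append 1 -> log_len=1
Op 2: F0 acks idx 1 -> match: F0=1 F1=0; commitIndex=1
Op 3: F1 acks idx 1 -> match: F0=1 F1=1; commitIndex=1
Op 4: append 1 -> log_len=2
Op 5: F1 acks idx 2 -> match: F0=1 F1=2; commitIndex=2
Op 6: append 1 -> log_len=3
Op 7: F1 acks idx 2 -> match: F0=1 F1=2; commitIndex=2
Op 8: append 3 -> log_len=6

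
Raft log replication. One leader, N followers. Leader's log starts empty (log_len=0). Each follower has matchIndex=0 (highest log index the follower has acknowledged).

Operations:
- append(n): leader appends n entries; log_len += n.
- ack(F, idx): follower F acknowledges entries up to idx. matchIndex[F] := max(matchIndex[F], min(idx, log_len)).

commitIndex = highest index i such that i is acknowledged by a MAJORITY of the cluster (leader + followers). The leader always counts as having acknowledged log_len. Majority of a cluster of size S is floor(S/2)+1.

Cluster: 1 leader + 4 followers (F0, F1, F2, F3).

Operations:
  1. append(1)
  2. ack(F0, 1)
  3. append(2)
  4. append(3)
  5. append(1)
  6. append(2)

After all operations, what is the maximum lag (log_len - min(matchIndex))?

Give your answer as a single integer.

Op 1: append 1 -> log_len=1
Op 2: F0 acks idx 1 -> match: F0=1 F1=0 F2=0 F3=0; commitIndex=0
Op 3: append 2 -> log_len=3
Op 4: append 3 -> log_len=6
Op 5: append 1 -> log_len=7
Op 6: append 2 -> log_len=9

Answer: 9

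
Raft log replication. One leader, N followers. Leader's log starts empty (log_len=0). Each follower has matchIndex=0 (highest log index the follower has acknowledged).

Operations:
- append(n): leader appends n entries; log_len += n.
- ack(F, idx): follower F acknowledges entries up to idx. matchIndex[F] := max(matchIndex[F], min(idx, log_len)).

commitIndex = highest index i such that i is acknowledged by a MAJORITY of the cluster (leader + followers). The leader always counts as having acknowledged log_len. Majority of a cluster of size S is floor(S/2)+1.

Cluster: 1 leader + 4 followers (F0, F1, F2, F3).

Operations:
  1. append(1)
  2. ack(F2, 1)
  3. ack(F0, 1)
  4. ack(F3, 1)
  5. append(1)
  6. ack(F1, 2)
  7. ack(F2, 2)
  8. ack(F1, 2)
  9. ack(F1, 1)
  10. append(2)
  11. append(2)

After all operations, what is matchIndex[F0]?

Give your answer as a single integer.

Op 1: append 1 -> log_len=1
Op 2: F2 acks idx 1 -> match: F0=0 F1=0 F2=1 F3=0; commitIndex=0
Op 3: F0 acks idx 1 -> match: F0=1 F1=0 F2=1 F3=0; commitIndex=1
Op 4: F3 acks idx 1 -> match: F0=1 F1=0 F2=1 F3=1; commitIndex=1
Op 5: append 1 -> log_len=2
Op 6: F1 acks idx 2 -> match: F0=1 F1=2 F2=1 F3=1; commitIndex=1
Op 7: F2 acks idx 2 -> match: F0=1 F1=2 F2=2 F3=1; commitIndex=2
Op 8: F1 acks idx 2 -> match: F0=1 F1=2 F2=2 F3=1; commitIndex=2
Op 9: F1 acks idx 1 -> match: F0=1 F1=2 F2=2 F3=1; commitIndex=2
Op 10: append 2 -> log_len=4
Op 11: append 2 -> log_len=6

Answer: 1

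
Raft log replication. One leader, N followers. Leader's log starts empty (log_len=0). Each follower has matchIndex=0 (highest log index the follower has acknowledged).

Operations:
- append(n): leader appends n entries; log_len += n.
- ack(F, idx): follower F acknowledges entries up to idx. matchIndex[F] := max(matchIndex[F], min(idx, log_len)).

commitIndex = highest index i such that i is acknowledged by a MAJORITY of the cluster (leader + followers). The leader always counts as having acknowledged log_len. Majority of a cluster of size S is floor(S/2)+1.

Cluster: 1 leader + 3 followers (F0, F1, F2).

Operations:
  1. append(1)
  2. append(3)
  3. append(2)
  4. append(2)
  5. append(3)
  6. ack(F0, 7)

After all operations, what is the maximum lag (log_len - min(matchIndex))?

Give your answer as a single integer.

Answer: 11

Derivation:
Op 1: append 1 -> log_len=1
Op 2: append 3 -> log_len=4
Op 3: append 2 -> log_len=6
Op 4: append 2 -> log_len=8
Op 5: append 3 -> log_len=11
Op 6: F0 acks idx 7 -> match: F0=7 F1=0 F2=0; commitIndex=0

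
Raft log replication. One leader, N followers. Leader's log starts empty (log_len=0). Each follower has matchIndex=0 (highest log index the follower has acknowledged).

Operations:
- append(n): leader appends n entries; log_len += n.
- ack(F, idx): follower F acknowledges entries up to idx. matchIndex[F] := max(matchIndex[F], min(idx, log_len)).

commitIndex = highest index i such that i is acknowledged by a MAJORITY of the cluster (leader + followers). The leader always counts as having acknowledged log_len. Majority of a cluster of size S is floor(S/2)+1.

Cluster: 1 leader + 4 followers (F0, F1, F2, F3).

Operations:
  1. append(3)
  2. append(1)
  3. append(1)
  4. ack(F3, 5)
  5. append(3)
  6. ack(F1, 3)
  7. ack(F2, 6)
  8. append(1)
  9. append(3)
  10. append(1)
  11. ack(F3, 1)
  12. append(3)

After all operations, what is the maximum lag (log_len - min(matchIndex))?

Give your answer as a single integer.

Op 1: append 3 -> log_len=3
Op 2: append 1 -> log_len=4
Op 3: append 1 -> log_len=5
Op 4: F3 acks idx 5 -> match: F0=0 F1=0 F2=0 F3=5; commitIndex=0
Op 5: append 3 -> log_len=8
Op 6: F1 acks idx 3 -> match: F0=0 F1=3 F2=0 F3=5; commitIndex=3
Op 7: F2 acks idx 6 -> match: F0=0 F1=3 F2=6 F3=5; commitIndex=5
Op 8: append 1 -> log_len=9
Op 9: append 3 -> log_len=12
Op 10: append 1 -> log_len=13
Op 11: F3 acks idx 1 -> match: F0=0 F1=3 F2=6 F3=5; commitIndex=5
Op 12: append 3 -> log_len=16

Answer: 16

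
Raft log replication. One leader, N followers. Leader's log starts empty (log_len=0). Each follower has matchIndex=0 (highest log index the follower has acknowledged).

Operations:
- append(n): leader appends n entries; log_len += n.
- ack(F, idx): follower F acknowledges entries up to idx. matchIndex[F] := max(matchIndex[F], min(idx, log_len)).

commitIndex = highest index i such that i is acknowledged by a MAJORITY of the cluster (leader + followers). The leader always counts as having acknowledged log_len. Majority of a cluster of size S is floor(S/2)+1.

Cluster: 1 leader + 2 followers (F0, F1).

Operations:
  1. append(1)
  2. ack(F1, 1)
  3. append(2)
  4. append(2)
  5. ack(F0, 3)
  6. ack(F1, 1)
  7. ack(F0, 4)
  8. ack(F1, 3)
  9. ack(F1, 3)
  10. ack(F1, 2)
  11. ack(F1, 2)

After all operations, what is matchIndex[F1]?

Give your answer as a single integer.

Op 1: append 1 -> log_len=1
Op 2: F1 acks idx 1 -> match: F0=0 F1=1; commitIndex=1
Op 3: append 2 -> log_len=3
Op 4: append 2 -> log_len=5
Op 5: F0 acks idx 3 -> match: F0=3 F1=1; commitIndex=3
Op 6: F1 acks idx 1 -> match: F0=3 F1=1; commitIndex=3
Op 7: F0 acks idx 4 -> match: F0=4 F1=1; commitIndex=4
Op 8: F1 acks idx 3 -> match: F0=4 F1=3; commitIndex=4
Op 9: F1 acks idx 3 -> match: F0=4 F1=3; commitIndex=4
Op 10: F1 acks idx 2 -> match: F0=4 F1=3; commitIndex=4
Op 11: F1 acks idx 2 -> match: F0=4 F1=3; commitIndex=4

Answer: 3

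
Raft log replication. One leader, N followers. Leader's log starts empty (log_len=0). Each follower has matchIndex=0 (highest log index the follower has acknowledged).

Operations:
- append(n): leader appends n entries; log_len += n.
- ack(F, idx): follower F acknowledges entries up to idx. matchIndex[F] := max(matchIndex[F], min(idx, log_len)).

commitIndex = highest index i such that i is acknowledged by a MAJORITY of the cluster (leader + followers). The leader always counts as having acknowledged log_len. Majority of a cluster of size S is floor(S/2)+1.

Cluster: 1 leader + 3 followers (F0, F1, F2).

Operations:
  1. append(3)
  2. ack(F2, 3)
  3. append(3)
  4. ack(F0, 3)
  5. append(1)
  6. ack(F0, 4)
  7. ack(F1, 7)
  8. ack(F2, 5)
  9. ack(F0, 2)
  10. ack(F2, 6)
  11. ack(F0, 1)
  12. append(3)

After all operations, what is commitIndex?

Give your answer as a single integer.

Op 1: append 3 -> log_len=3
Op 2: F2 acks idx 3 -> match: F0=0 F1=0 F2=3; commitIndex=0
Op 3: append 3 -> log_len=6
Op 4: F0 acks idx 3 -> match: F0=3 F1=0 F2=3; commitIndex=3
Op 5: append 1 -> log_len=7
Op 6: F0 acks idx 4 -> match: F0=4 F1=0 F2=3; commitIndex=3
Op 7: F1 acks idx 7 -> match: F0=4 F1=7 F2=3; commitIndex=4
Op 8: F2 acks idx 5 -> match: F0=4 F1=7 F2=5; commitIndex=5
Op 9: F0 acks idx 2 -> match: F0=4 F1=7 F2=5; commitIndex=5
Op 10: F2 acks idx 6 -> match: F0=4 F1=7 F2=6; commitIndex=6
Op 11: F0 acks idx 1 -> match: F0=4 F1=7 F2=6; commitIndex=6
Op 12: append 3 -> log_len=10

Answer: 6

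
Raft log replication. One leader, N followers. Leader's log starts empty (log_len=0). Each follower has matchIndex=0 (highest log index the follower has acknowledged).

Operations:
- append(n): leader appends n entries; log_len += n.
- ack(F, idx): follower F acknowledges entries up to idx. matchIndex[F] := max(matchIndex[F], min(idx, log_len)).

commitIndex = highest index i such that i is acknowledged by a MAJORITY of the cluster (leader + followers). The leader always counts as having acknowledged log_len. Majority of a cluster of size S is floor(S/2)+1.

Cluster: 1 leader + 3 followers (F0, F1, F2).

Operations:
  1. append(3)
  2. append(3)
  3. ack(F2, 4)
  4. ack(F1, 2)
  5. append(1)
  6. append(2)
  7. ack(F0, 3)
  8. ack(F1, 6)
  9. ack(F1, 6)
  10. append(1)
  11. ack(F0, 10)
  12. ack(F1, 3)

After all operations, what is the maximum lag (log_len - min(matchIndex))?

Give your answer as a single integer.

Op 1: append 3 -> log_len=3
Op 2: append 3 -> log_len=6
Op 3: F2 acks idx 4 -> match: F0=0 F1=0 F2=4; commitIndex=0
Op 4: F1 acks idx 2 -> match: F0=0 F1=2 F2=4; commitIndex=2
Op 5: append 1 -> log_len=7
Op 6: append 2 -> log_len=9
Op 7: F0 acks idx 3 -> match: F0=3 F1=2 F2=4; commitIndex=3
Op 8: F1 acks idx 6 -> match: F0=3 F1=6 F2=4; commitIndex=4
Op 9: F1 acks idx 6 -> match: F0=3 F1=6 F2=4; commitIndex=4
Op 10: append 1 -> log_len=10
Op 11: F0 acks idx 10 -> match: F0=10 F1=6 F2=4; commitIndex=6
Op 12: F1 acks idx 3 -> match: F0=10 F1=6 F2=4; commitIndex=6

Answer: 6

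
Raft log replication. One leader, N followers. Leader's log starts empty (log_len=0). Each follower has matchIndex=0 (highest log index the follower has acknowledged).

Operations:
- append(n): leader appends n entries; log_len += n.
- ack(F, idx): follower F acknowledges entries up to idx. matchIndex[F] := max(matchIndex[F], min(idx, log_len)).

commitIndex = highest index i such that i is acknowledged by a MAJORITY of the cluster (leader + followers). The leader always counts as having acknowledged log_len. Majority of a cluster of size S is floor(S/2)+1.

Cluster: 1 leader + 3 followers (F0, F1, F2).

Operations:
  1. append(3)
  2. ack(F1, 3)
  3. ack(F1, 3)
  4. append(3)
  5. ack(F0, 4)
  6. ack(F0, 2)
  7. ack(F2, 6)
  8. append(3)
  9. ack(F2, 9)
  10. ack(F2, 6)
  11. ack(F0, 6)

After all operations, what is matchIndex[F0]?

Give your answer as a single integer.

Answer: 6

Derivation:
Op 1: append 3 -> log_len=3
Op 2: F1 acks idx 3 -> match: F0=0 F1=3 F2=0; commitIndex=0
Op 3: F1 acks idx 3 -> match: F0=0 F1=3 F2=0; commitIndex=0
Op 4: append 3 -> log_len=6
Op 5: F0 acks idx 4 -> match: F0=4 F1=3 F2=0; commitIndex=3
Op 6: F0 acks idx 2 -> match: F0=4 F1=3 F2=0; commitIndex=3
Op 7: F2 acks idx 6 -> match: F0=4 F1=3 F2=6; commitIndex=4
Op 8: append 3 -> log_len=9
Op 9: F2 acks idx 9 -> match: F0=4 F1=3 F2=9; commitIndex=4
Op 10: F2 acks idx 6 -> match: F0=4 F1=3 F2=9; commitIndex=4
Op 11: F0 acks idx 6 -> match: F0=6 F1=3 F2=9; commitIndex=6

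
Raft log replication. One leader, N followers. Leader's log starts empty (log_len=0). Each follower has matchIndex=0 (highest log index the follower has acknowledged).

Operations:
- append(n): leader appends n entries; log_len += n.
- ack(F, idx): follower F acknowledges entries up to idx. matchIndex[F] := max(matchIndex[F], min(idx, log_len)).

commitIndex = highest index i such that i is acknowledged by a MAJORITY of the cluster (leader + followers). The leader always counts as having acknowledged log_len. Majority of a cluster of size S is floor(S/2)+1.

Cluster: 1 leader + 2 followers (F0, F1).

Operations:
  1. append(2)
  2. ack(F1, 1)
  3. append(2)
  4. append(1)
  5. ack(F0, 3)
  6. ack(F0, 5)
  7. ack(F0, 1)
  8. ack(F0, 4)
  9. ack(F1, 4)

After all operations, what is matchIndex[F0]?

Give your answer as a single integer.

Answer: 5

Derivation:
Op 1: append 2 -> log_len=2
Op 2: F1 acks idx 1 -> match: F0=0 F1=1; commitIndex=1
Op 3: append 2 -> log_len=4
Op 4: append 1 -> log_len=5
Op 5: F0 acks idx 3 -> match: F0=3 F1=1; commitIndex=3
Op 6: F0 acks idx 5 -> match: F0=5 F1=1; commitIndex=5
Op 7: F0 acks idx 1 -> match: F0=5 F1=1; commitIndex=5
Op 8: F0 acks idx 4 -> match: F0=5 F1=1; commitIndex=5
Op 9: F1 acks idx 4 -> match: F0=5 F1=4; commitIndex=5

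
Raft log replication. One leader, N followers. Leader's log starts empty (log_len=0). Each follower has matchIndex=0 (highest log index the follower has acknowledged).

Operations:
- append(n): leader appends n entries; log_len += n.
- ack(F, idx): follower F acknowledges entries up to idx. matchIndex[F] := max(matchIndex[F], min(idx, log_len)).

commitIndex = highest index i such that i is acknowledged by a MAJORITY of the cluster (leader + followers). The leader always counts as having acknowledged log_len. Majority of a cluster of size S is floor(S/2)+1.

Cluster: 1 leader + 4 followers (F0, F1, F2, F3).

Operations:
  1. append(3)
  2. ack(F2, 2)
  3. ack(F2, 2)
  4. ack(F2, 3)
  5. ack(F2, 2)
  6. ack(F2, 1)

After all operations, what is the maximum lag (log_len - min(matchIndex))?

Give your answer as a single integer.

Answer: 3

Derivation:
Op 1: append 3 -> log_len=3
Op 2: F2 acks idx 2 -> match: F0=0 F1=0 F2=2 F3=0; commitIndex=0
Op 3: F2 acks idx 2 -> match: F0=0 F1=0 F2=2 F3=0; commitIndex=0
Op 4: F2 acks idx 3 -> match: F0=0 F1=0 F2=3 F3=0; commitIndex=0
Op 5: F2 acks idx 2 -> match: F0=0 F1=0 F2=3 F3=0; commitIndex=0
Op 6: F2 acks idx 1 -> match: F0=0 F1=0 F2=3 F3=0; commitIndex=0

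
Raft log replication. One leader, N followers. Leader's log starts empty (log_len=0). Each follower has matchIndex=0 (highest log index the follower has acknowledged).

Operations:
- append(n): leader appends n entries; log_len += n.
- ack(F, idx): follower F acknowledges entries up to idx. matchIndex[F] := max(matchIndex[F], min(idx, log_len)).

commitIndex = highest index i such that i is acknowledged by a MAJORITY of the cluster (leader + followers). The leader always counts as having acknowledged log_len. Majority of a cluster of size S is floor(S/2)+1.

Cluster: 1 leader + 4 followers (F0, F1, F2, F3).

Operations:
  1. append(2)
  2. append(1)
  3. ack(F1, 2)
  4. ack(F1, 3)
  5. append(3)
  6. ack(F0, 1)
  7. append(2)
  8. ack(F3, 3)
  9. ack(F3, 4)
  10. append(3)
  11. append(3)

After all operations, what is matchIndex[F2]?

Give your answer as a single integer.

Op 1: append 2 -> log_len=2
Op 2: append 1 -> log_len=3
Op 3: F1 acks idx 2 -> match: F0=0 F1=2 F2=0 F3=0; commitIndex=0
Op 4: F1 acks idx 3 -> match: F0=0 F1=3 F2=0 F3=0; commitIndex=0
Op 5: append 3 -> log_len=6
Op 6: F0 acks idx 1 -> match: F0=1 F1=3 F2=0 F3=0; commitIndex=1
Op 7: append 2 -> log_len=8
Op 8: F3 acks idx 3 -> match: F0=1 F1=3 F2=0 F3=3; commitIndex=3
Op 9: F3 acks idx 4 -> match: F0=1 F1=3 F2=0 F3=4; commitIndex=3
Op 10: append 3 -> log_len=11
Op 11: append 3 -> log_len=14

Answer: 0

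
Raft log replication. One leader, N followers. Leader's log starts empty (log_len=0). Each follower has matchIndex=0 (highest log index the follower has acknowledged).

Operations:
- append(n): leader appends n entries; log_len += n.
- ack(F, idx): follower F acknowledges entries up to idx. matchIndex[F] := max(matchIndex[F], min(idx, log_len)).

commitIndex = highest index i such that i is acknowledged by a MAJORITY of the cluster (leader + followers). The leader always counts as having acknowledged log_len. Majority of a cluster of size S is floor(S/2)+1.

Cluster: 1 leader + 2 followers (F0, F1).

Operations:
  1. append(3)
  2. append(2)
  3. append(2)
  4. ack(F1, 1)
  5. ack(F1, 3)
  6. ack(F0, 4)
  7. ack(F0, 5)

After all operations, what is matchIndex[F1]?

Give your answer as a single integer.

Answer: 3

Derivation:
Op 1: append 3 -> log_len=3
Op 2: append 2 -> log_len=5
Op 3: append 2 -> log_len=7
Op 4: F1 acks idx 1 -> match: F0=0 F1=1; commitIndex=1
Op 5: F1 acks idx 3 -> match: F0=0 F1=3; commitIndex=3
Op 6: F0 acks idx 4 -> match: F0=4 F1=3; commitIndex=4
Op 7: F0 acks idx 5 -> match: F0=5 F1=3; commitIndex=5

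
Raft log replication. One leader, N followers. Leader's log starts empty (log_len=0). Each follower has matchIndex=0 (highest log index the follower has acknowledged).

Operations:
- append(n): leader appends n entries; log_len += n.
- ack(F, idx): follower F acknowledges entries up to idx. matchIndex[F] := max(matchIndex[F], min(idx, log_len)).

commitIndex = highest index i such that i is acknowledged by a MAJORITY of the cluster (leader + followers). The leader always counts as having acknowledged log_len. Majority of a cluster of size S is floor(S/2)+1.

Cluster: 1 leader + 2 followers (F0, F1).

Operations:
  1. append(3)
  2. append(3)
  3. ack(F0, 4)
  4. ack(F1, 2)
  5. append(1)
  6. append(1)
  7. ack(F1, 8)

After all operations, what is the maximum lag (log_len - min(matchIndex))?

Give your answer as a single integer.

Op 1: append 3 -> log_len=3
Op 2: append 3 -> log_len=6
Op 3: F0 acks idx 4 -> match: F0=4 F1=0; commitIndex=4
Op 4: F1 acks idx 2 -> match: F0=4 F1=2; commitIndex=4
Op 5: append 1 -> log_len=7
Op 6: append 1 -> log_len=8
Op 7: F1 acks idx 8 -> match: F0=4 F1=8; commitIndex=8

Answer: 4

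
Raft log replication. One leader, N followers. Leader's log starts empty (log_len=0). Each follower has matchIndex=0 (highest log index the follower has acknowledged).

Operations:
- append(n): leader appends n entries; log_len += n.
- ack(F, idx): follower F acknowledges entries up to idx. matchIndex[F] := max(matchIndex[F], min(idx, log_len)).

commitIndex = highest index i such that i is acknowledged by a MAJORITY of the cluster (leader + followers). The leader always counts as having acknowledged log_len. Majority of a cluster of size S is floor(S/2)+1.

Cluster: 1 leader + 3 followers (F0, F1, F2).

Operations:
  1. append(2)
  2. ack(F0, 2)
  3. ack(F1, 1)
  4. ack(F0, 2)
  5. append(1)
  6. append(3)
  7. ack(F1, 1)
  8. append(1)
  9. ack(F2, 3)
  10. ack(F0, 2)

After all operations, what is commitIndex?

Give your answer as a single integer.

Op 1: append 2 -> log_len=2
Op 2: F0 acks idx 2 -> match: F0=2 F1=0 F2=0; commitIndex=0
Op 3: F1 acks idx 1 -> match: F0=2 F1=1 F2=0; commitIndex=1
Op 4: F0 acks idx 2 -> match: F0=2 F1=1 F2=0; commitIndex=1
Op 5: append 1 -> log_len=3
Op 6: append 3 -> log_len=6
Op 7: F1 acks idx 1 -> match: F0=2 F1=1 F2=0; commitIndex=1
Op 8: append 1 -> log_len=7
Op 9: F2 acks idx 3 -> match: F0=2 F1=1 F2=3; commitIndex=2
Op 10: F0 acks idx 2 -> match: F0=2 F1=1 F2=3; commitIndex=2

Answer: 2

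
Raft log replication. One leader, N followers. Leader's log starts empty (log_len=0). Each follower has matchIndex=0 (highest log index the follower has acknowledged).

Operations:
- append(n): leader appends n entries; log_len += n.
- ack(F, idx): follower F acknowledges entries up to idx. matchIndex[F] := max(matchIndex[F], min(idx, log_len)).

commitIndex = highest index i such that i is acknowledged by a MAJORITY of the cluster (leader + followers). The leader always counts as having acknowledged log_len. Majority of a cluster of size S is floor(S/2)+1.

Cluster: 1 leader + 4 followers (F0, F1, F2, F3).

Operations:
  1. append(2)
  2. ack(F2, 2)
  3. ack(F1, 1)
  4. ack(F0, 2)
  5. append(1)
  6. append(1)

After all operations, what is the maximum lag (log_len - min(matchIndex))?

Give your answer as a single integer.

Answer: 4

Derivation:
Op 1: append 2 -> log_len=2
Op 2: F2 acks idx 2 -> match: F0=0 F1=0 F2=2 F3=0; commitIndex=0
Op 3: F1 acks idx 1 -> match: F0=0 F1=1 F2=2 F3=0; commitIndex=1
Op 4: F0 acks idx 2 -> match: F0=2 F1=1 F2=2 F3=0; commitIndex=2
Op 5: append 1 -> log_len=3
Op 6: append 1 -> log_len=4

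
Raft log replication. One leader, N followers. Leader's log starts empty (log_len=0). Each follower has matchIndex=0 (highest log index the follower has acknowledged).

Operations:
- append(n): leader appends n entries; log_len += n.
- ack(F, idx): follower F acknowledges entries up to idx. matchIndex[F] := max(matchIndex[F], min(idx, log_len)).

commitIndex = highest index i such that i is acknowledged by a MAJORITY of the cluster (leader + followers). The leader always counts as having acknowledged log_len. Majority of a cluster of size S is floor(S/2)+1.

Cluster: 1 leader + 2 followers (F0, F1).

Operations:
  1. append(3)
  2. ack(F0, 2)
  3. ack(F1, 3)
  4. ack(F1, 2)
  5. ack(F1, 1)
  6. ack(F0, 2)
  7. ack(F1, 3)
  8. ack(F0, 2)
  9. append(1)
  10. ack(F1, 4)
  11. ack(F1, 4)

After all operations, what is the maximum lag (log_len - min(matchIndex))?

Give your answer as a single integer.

Op 1: append 3 -> log_len=3
Op 2: F0 acks idx 2 -> match: F0=2 F1=0; commitIndex=2
Op 3: F1 acks idx 3 -> match: F0=2 F1=3; commitIndex=3
Op 4: F1 acks idx 2 -> match: F0=2 F1=3; commitIndex=3
Op 5: F1 acks idx 1 -> match: F0=2 F1=3; commitIndex=3
Op 6: F0 acks idx 2 -> match: F0=2 F1=3; commitIndex=3
Op 7: F1 acks idx 3 -> match: F0=2 F1=3; commitIndex=3
Op 8: F0 acks idx 2 -> match: F0=2 F1=3; commitIndex=3
Op 9: append 1 -> log_len=4
Op 10: F1 acks idx 4 -> match: F0=2 F1=4; commitIndex=4
Op 11: F1 acks idx 4 -> match: F0=2 F1=4; commitIndex=4

Answer: 2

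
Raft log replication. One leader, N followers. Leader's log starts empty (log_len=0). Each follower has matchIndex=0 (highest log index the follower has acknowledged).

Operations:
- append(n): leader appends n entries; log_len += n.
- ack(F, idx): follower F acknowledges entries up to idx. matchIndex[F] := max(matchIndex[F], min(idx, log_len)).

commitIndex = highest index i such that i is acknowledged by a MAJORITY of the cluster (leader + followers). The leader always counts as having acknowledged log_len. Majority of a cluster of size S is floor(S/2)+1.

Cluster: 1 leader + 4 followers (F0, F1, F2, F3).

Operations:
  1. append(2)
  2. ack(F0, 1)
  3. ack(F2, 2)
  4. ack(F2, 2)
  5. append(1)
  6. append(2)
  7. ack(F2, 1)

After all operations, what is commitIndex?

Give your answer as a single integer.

Answer: 1

Derivation:
Op 1: append 2 -> log_len=2
Op 2: F0 acks idx 1 -> match: F0=1 F1=0 F2=0 F3=0; commitIndex=0
Op 3: F2 acks idx 2 -> match: F0=1 F1=0 F2=2 F3=0; commitIndex=1
Op 4: F2 acks idx 2 -> match: F0=1 F1=0 F2=2 F3=0; commitIndex=1
Op 5: append 1 -> log_len=3
Op 6: append 2 -> log_len=5
Op 7: F2 acks idx 1 -> match: F0=1 F1=0 F2=2 F3=0; commitIndex=1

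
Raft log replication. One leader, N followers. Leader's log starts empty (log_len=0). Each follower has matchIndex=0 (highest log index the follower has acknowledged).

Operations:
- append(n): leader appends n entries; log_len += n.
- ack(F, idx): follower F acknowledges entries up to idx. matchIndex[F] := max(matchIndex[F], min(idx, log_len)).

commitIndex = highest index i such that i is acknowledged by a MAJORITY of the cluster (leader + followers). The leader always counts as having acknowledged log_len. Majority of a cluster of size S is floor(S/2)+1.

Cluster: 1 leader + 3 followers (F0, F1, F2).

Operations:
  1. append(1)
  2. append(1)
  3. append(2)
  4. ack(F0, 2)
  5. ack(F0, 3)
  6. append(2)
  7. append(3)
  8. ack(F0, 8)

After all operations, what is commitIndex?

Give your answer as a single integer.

Answer: 0

Derivation:
Op 1: append 1 -> log_len=1
Op 2: append 1 -> log_len=2
Op 3: append 2 -> log_len=4
Op 4: F0 acks idx 2 -> match: F0=2 F1=0 F2=0; commitIndex=0
Op 5: F0 acks idx 3 -> match: F0=3 F1=0 F2=0; commitIndex=0
Op 6: append 2 -> log_len=6
Op 7: append 3 -> log_len=9
Op 8: F0 acks idx 8 -> match: F0=8 F1=0 F2=0; commitIndex=0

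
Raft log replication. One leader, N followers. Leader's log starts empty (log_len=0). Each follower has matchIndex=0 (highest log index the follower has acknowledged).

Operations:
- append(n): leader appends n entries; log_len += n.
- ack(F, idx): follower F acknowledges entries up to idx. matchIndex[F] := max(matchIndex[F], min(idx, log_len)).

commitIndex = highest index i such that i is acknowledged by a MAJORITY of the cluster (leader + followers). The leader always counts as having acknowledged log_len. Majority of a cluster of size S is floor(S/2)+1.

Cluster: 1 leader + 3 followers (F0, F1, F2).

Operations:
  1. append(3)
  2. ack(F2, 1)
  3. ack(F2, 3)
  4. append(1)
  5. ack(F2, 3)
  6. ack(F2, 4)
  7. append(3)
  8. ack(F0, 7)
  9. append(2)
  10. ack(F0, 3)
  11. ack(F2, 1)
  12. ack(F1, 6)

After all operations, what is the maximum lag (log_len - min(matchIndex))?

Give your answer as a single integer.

Op 1: append 3 -> log_len=3
Op 2: F2 acks idx 1 -> match: F0=0 F1=0 F2=1; commitIndex=0
Op 3: F2 acks idx 3 -> match: F0=0 F1=0 F2=3; commitIndex=0
Op 4: append 1 -> log_len=4
Op 5: F2 acks idx 3 -> match: F0=0 F1=0 F2=3; commitIndex=0
Op 6: F2 acks idx 4 -> match: F0=0 F1=0 F2=4; commitIndex=0
Op 7: append 3 -> log_len=7
Op 8: F0 acks idx 7 -> match: F0=7 F1=0 F2=4; commitIndex=4
Op 9: append 2 -> log_len=9
Op 10: F0 acks idx 3 -> match: F0=7 F1=0 F2=4; commitIndex=4
Op 11: F2 acks idx 1 -> match: F0=7 F1=0 F2=4; commitIndex=4
Op 12: F1 acks idx 6 -> match: F0=7 F1=6 F2=4; commitIndex=6

Answer: 5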